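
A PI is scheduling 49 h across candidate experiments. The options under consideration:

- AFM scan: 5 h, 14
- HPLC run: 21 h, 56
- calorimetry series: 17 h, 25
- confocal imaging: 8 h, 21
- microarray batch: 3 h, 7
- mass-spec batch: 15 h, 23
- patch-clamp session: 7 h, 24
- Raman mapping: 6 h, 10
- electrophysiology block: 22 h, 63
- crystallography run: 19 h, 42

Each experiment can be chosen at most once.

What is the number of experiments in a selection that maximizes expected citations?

3

Optimal total is 133.
AFM scan + HPLC run + electrophysiology block hits 133 at 48 h.
All optima have 3 experiments.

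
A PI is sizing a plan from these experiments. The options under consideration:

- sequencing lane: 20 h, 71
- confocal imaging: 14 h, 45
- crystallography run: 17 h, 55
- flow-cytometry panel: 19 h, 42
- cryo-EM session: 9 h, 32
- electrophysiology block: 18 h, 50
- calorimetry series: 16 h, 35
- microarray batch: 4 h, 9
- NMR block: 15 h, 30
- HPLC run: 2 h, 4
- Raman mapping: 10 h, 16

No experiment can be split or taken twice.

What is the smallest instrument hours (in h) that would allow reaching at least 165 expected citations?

50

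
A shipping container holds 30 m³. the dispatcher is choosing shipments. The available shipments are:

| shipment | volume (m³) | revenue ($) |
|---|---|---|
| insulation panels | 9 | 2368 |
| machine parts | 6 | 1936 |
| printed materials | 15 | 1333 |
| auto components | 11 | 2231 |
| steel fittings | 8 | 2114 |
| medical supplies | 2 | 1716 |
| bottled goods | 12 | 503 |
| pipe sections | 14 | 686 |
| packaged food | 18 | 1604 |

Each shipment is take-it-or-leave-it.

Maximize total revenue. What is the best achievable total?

8429

Filling by ratio: insulation panels + machine parts + steel fittings + medical supplies for 8134, with 5 m³ left unused.
Replace machine parts with auto components: the trade gains 295 net, giving 8429 at 30 m³.
That's the maximum — no swap from here does better than 8429.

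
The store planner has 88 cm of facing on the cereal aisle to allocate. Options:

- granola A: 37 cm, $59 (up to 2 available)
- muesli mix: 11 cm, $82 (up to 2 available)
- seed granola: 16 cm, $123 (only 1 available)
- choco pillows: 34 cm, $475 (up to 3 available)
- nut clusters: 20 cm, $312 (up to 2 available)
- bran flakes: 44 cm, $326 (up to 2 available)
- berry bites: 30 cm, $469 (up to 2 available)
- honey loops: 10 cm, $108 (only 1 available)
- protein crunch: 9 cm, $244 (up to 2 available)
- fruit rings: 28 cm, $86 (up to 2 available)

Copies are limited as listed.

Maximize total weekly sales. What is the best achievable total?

By weekly sales per cm: protein crunch 27.11, berry bites 15.63, nut clusters 15.60, choco pillows 13.97 lead.
Taking the top-ratio products first gives 2×berry bites + honey loops + 2×protein crunch for 1534 (88 cm).
Replace berry bites and honey loops with 2×nut clusters: the trade gains 47 net, giving 1581 at 88 cm.
That's the maximum — no swap from here does better than 1581.

1581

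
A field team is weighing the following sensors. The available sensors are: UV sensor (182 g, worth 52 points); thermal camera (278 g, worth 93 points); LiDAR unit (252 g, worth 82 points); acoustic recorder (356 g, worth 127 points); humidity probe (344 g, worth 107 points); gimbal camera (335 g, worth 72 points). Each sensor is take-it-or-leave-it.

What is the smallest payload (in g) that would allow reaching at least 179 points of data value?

Minimise g subject to total data value ≥ 179.
UV sensor + acoustic recorder: 179 data value at 538 g.
Below 538 g the best achievable stays under 179.

538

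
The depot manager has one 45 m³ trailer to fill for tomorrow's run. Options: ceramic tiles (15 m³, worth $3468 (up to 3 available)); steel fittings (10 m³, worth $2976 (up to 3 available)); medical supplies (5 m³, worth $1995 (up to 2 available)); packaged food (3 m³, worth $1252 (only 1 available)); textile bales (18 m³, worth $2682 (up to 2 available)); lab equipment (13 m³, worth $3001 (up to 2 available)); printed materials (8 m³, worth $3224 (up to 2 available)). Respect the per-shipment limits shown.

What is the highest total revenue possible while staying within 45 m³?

Greedy by ratio would take steel fittings + 2×medical supplies + packaged food + 2×printed materials: 39 m³ used, total 14666.
The 5 m³ tied up in medical supplies is better spent on steel fittings — total rises to 15647 (44 m³).
The spare 1 m³ is too small for any remaining shipment, and no exchange beats 15647.

15647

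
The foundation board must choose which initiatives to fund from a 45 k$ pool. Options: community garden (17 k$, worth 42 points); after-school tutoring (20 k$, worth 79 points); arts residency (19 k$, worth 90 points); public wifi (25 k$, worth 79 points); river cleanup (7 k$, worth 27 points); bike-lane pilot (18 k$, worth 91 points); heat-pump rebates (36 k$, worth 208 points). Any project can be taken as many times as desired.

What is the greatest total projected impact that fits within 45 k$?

235

River cleanup + heat-pump rebates uses 43 of the 45 k$ and totals 235.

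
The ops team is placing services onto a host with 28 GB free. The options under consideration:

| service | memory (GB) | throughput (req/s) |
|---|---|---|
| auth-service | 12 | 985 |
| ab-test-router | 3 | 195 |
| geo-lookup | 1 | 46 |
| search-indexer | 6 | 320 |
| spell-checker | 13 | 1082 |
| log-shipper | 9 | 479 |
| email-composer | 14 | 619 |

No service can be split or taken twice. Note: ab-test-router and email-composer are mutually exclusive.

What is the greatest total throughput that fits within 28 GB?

Auth-service + ab-test-router + spell-checker uses 28 of the 28 GB and totals 2262.

2262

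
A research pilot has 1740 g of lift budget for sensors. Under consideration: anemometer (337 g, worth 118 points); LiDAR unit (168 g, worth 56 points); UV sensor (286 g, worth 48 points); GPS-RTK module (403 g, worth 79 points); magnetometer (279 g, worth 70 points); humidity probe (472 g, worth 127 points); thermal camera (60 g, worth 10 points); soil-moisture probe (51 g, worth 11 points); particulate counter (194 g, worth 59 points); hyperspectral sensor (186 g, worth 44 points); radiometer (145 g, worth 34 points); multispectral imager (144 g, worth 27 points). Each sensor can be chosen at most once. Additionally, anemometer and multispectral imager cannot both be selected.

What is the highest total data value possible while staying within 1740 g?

485

Taking anemometer + LiDAR unit + magnetometer + humidity probe + soil-moisture probe + particulate counter + hyperspectral sensor: 1687 g used, 485 in data value.
Every other selection either busts 1740 g or breaks a pairing rule or fails to beat 485.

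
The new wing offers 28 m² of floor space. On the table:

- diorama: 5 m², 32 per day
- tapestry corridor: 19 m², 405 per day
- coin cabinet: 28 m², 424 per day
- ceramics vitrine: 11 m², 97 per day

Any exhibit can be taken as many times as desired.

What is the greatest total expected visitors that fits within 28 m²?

By expected visitors per m²: tapestry corridor 21.32, coin cabinet 15.14, ceramics vitrine 8.82, diorama 6.40 lead.
Best packing: diorama + tapestry corridor — 24 m², 437 total.
Every other selection either busts 28 m² or fails to beat 437.

437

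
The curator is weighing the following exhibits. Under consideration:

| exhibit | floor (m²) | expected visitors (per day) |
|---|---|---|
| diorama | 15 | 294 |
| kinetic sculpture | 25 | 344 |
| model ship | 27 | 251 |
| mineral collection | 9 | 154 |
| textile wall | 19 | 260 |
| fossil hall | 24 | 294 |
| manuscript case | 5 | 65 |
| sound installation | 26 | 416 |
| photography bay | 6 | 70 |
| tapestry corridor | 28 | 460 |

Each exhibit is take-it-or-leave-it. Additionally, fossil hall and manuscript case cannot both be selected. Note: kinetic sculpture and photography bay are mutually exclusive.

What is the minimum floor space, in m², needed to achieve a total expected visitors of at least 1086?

68

Minimise m² subject to total expected visitors ≥ 1086.
diorama + kinetic sculpture + tapestry corridor reaches 1098 using 68 m².
Below 68 m² the best achievable stays under 1086.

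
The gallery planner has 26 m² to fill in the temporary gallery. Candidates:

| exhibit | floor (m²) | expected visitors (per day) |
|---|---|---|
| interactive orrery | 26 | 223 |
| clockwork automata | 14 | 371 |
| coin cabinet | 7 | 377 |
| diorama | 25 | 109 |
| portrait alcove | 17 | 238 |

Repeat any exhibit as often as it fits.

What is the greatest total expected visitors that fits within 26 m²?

Taking 3×coin cabinet: 21 m² used, 1131 in expected visitors.
No other feasible combination exceeds 1131.

1131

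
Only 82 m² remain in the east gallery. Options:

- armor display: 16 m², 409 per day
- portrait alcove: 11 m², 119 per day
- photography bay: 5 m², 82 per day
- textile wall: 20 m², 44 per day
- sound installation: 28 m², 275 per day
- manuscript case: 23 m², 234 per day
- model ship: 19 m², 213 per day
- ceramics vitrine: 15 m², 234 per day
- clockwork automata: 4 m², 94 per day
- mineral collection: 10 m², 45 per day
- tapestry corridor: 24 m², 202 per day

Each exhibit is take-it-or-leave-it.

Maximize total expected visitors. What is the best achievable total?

1266

Taking the top-ratio exhibits first gives armor display + portrait alcove + photography bay + model ship + ceramics vitrine + clockwork automata + mineral collection for 1196 (80 m²).
Dropping portrait alcove and mineral collection frees 21 m²; slotting in manuscript case (23 m²) lifts the total to 1266 at 82 m².
Next best is armor display + sound installation + model ship + ceramics vitrine + clockwork automata at 1225 (82 m²) — short by 41.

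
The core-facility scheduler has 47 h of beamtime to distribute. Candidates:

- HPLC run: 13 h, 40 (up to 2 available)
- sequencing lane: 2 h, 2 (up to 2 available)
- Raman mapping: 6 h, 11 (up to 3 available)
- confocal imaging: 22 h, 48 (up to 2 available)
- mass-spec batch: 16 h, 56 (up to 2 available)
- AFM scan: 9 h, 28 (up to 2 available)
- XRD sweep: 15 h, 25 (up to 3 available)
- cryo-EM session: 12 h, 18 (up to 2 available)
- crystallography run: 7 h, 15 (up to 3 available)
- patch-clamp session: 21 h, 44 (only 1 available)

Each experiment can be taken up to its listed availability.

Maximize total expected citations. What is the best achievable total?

Ranking by ratio (expected citations/h): mass-spec batch 3.50, AFM scan 3.11, HPLC run 3.08, confocal imaging 2.18.
Greedy by ratio would take Raman mapping + 2×mass-spec batch + AFM scan: 47 h used, total 151.
The 15 h tied up in Raman mapping and AFM scan is better spent on HPLC run + sequencing lane — total rises to 154 (47 h).
Nothing else within 47 h beats 154.

154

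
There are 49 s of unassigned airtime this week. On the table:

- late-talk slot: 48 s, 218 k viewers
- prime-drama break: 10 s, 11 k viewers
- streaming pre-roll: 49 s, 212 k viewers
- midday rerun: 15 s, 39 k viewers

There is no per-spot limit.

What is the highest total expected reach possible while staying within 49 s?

By expected reach per s: late-talk slot 4.54, streaming pre-roll 4.33, midday rerun 2.60 lead.
Taking late-talk slot: 48 s used, 218 in expected reach.
Nothing else within 49 s beats 218.

218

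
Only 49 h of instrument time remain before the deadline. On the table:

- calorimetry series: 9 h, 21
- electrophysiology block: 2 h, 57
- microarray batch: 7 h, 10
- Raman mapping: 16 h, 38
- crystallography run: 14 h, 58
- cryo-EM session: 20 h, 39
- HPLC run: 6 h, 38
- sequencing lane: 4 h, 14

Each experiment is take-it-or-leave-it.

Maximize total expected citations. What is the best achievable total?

215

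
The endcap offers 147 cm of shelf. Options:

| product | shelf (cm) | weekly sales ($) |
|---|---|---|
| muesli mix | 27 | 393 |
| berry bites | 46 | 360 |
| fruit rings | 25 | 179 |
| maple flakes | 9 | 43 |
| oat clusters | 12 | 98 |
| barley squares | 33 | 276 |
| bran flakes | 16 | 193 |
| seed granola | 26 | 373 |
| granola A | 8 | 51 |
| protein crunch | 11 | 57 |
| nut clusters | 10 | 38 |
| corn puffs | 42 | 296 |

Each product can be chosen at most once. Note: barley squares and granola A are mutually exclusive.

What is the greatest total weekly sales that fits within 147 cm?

Ranking by ratio (weekly sales/cm): muesli mix 14.56, seed granola 14.35, bran flakes 12.06, barley squares 8.36.
Best packing: muesli mix + barley squares + bran flakes + seed granola + corn puffs — 144 cm, 1531 total.
The closest alternative, muesli mix + berry bites + oat clusters + bran flakes + seed granola + granola A + protein crunch, reaches only 1525.

1531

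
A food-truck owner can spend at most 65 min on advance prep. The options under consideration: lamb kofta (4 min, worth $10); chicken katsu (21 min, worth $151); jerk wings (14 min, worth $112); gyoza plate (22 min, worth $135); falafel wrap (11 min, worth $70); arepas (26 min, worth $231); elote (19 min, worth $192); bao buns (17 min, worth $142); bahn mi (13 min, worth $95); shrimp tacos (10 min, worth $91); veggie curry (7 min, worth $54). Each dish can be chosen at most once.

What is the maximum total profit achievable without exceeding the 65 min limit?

572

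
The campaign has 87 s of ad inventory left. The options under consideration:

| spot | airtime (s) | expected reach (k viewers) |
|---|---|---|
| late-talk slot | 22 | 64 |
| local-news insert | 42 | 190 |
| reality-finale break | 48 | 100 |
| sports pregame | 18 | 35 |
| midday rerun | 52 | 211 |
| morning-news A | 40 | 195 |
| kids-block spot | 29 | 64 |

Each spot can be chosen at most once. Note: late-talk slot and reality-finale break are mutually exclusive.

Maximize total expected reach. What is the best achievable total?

385

Taking local-news insert + morning-news A: 82 s used, 385 in expected reach.
That's the maximum — no feasible swap from here does better than 385.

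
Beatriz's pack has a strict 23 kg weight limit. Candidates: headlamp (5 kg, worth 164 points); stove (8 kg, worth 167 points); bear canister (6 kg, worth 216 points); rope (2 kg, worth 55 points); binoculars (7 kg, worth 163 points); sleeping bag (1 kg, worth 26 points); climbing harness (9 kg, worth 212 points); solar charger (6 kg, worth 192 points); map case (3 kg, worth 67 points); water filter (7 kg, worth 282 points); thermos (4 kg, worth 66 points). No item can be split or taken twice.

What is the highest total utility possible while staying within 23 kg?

Filling by ratio: headlamp + bear canister + rope + sleeping bag + water filter for 743, with 2 kg left unused.
The 1 kg tied up in sleeping bag is better spent on map case — total rises to 784 (23 kg).
Every other selection either busts 23 kg or fails to beat 784.

784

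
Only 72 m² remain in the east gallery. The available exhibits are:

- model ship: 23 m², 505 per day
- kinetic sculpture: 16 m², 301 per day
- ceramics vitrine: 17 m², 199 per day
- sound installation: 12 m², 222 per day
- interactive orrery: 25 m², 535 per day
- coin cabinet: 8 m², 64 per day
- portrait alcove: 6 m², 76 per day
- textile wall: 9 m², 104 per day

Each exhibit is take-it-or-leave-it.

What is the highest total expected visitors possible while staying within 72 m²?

Density check — model ship 21.96, interactive orrery 21.40, kinetic sculpture 18.81 are the best per m².
Best packing: model ship + kinetic sculpture + interactive orrery + portrait alcove — 70 m², 1417 total.

1417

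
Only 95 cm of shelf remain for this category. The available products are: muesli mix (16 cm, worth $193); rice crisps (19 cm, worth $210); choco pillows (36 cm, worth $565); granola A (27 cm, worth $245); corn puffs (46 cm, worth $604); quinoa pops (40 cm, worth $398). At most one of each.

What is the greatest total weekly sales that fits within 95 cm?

1173

Filling by ratio: choco pillows + corn puffs for 1169, with 13 cm left unused.
Dropping corn puffs frees 46 cm; slotting in rice crisps + quinoa pops (59 cm) lifts the total to 1173 at 95 cm.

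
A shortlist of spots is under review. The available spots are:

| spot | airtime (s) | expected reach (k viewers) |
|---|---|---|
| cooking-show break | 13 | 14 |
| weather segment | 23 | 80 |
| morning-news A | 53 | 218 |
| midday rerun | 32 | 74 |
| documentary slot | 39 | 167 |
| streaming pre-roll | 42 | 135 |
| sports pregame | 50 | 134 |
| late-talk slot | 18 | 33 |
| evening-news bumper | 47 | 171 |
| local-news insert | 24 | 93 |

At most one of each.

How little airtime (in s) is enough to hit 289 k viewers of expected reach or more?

Minimise s subject to total expected reach ≥ 289.
Taking weather segment + morning-news A gives 298 (≥ 289) for 76 s.
Below 76 s the best achievable stays under 289.

76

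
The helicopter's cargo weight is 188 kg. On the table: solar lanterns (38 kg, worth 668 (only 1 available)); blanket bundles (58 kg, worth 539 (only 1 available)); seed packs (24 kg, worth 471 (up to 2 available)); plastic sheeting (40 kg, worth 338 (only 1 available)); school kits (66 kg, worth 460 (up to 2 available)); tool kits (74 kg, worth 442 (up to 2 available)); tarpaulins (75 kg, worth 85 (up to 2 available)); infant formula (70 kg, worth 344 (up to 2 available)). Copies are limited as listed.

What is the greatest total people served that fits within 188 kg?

Solar lanterns + blanket bundles + 2×seed packs + plastic sheeting uses 184 of the 188 kg and totals 2487.
No other feasible combination exceeds 2487.

2487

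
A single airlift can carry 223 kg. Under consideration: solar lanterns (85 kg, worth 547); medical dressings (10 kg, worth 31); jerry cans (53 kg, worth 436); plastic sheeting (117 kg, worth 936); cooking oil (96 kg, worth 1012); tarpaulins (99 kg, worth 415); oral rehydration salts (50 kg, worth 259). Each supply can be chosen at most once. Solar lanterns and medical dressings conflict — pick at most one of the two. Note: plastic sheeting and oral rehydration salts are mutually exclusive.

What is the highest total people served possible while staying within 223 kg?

Greedy by ratio would take medical dressings + jerry cans + cooking oil + oral rehydration salts: 209 kg used, total 1738.
Dropping jerry cans and oral rehydration salts frees 103 kg; slotting in plastic sheeting (117 kg) lifts the total to 1979 at 223 kg.
Next best is plastic sheeting + cooking oil at 1948 (213 kg) — short by 31.

1979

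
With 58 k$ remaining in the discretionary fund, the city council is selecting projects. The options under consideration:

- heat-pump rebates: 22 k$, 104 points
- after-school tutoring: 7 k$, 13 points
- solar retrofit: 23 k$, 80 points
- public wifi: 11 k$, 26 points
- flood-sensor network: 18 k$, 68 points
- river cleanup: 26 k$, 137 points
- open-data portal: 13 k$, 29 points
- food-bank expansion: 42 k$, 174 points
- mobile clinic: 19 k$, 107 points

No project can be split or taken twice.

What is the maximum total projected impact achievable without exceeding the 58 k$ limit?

By projected impact per k$: mobile clinic 5.63, river cleanup 5.27, heat-pump rebates 4.73, food-bank expansion 4.14 lead.
Filling by ratio: public wifi + river cleanup + mobile clinic for 270, with 2 k$ left unused.
The 11 k$ tied up in public wifi is better spent on open-data portal — total rises to 273 (58 k$).
Next best is public wifi + river cleanup + mobile clinic at 270 (56 k$) — short by 3.

273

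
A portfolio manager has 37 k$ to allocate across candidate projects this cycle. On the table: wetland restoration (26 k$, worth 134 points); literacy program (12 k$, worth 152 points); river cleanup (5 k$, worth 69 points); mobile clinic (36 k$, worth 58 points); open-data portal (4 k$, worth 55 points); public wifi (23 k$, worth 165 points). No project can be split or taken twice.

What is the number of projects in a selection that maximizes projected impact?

2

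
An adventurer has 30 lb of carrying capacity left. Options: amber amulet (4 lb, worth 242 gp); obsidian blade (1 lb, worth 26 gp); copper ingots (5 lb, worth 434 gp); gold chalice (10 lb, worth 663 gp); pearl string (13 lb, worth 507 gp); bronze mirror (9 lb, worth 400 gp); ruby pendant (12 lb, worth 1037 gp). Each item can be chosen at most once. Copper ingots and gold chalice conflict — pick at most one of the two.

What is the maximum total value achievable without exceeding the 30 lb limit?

By value per lb: copper ingots 86.80, ruby pendant 86.42, gold chalice 66.30, amber amulet 60.50 lead.
Best packing: amber amulet + copper ingots + bronze mirror + ruby pendant — 30 lb, 2113 total.
The closest alternative, copper ingots + pearl string + ruby pendant, reaches only 1978.

2113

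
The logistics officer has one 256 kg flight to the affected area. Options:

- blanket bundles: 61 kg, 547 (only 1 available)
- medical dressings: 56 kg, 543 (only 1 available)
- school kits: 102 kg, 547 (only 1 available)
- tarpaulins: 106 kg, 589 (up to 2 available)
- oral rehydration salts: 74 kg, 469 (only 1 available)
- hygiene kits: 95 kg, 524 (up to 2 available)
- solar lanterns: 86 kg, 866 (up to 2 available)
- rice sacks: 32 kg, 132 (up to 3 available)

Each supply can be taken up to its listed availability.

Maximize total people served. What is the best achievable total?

2279

The ratio heuristic lands on medical dressings + 2×solar lanterns (2275) but leaves 28 kg idle.
The 56 kg tied up in medical dressings is better spent on blanket bundles — total rises to 2279 (233 kg).
That's the maximum — no swap from here does better than 2279.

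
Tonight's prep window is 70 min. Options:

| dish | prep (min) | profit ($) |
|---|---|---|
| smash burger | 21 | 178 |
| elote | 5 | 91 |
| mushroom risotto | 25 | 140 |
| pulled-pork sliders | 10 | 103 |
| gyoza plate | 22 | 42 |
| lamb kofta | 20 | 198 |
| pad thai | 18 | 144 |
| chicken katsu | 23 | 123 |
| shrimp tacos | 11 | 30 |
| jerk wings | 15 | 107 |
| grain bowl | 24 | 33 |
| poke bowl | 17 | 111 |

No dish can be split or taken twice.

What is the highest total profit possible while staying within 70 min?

Density check — elote 18.20, pulled-pork sliders 10.30, lamb kofta 9.90 are the best per min.
The ratio heuristic lands on smash burger + elote + pulled-pork sliders + lamb kofta + shrimp tacos (600) but leaves 3 min idle.
Dropping smash burger and shrimp tacos frees 32 min; slotting in pad thai + poke bowl (35 min) lifts the total to 647 at 70 min.
Next best is elote + pulled-pork sliders + lamb kofta + pad thai + jerk wings at 643 (68 min) — short by 4.

647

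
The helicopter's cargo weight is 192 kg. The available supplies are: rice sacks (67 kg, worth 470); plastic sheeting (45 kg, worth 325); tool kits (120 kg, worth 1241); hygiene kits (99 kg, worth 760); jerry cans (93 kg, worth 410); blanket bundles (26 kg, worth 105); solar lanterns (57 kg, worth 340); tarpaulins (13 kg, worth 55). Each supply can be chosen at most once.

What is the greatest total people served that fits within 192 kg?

By people served per kg: tool kits 10.34, hygiene kits 7.68, plastic sheeting 7.22 lead.
Greedy by ratio would take plastic sheeting + tool kits + tarpaulins: 178 kg used, total 1621.
Dropping plastic sheeting and tarpaulins frees 58 kg; slotting in rice sacks (67 kg) lifts the total to 1711 at 187 kg.
Nothing else within 192 kg beats 1711.

1711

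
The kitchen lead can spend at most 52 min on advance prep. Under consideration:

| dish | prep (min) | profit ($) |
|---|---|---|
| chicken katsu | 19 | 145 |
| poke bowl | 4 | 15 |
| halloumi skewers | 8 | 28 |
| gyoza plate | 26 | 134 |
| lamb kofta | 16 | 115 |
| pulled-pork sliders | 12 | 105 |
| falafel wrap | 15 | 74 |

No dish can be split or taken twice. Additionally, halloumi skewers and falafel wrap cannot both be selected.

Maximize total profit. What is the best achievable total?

380

By profit per min: pulled-pork sliders 8.75, chicken katsu 7.63, lamb kofta 7.19, gyoza plate 5.15 lead.
Best packing: chicken katsu + poke bowl + lamb kofta + pulled-pork sliders — 51 min, 380 total.
An exhaustive check of the 128 subsets confirms 380.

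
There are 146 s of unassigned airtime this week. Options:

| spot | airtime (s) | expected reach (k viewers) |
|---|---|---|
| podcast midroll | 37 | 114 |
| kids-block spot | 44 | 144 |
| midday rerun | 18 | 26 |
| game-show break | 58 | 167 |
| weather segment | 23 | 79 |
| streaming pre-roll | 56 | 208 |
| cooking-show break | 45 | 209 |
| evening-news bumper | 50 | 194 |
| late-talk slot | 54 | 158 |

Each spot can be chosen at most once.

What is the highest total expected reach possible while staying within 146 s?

561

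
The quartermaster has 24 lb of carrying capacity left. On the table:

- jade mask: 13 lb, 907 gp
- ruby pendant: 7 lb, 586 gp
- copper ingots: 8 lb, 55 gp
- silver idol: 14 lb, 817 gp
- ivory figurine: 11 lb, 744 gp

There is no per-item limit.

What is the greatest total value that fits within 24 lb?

1758

Best packing: 3×ruby pendant — 21 lb, 1758 total.
The spare 3 lb is too small for any remaining item, and no exchange beats 1758.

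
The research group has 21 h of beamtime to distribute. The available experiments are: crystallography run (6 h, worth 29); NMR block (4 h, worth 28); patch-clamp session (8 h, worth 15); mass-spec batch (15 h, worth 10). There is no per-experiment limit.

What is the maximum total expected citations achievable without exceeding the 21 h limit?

5×NMR block uses 20 of the 21 h and totals 140.
Nothing else within 21 h beats 140.

140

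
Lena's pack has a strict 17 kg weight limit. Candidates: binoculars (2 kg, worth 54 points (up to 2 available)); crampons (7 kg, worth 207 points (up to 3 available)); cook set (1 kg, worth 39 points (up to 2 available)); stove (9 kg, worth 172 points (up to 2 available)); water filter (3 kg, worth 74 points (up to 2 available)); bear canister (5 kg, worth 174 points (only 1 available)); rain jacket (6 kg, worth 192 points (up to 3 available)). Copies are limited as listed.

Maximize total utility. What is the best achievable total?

Taking the top-ratio items first gives 2×binoculars + 2×cook set + bear canister + rain jacket for 552 (17 kg).
Dropping 2×binoculars and 2×cook set frees 6 kg; slotting in rain jacket (6 kg) lifts the total to 558 at 17 kg.
Every other selection either busts 17 kg or exceeds an availability limit or fails to beat 558.

558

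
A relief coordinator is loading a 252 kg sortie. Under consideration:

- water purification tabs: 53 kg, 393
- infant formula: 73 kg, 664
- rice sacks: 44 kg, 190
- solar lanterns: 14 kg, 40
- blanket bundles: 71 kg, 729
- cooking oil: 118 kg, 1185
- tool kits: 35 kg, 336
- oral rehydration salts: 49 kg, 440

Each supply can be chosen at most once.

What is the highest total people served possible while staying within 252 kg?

Density check — blanket bundles 10.27, cooking oil 10.04, tool kits 9.60 are the best per kg.
Greedy by ratio would take solar lanterns + blanket bundles + cooking oil + tool kits: 238 kg used, total 2290.
Dropping tool kits frees 35 kg; slotting in oral rehydration salts (49 kg) lifts the total to 2394 at 252 kg.
Nothing else within 252 kg beats 2394.

2394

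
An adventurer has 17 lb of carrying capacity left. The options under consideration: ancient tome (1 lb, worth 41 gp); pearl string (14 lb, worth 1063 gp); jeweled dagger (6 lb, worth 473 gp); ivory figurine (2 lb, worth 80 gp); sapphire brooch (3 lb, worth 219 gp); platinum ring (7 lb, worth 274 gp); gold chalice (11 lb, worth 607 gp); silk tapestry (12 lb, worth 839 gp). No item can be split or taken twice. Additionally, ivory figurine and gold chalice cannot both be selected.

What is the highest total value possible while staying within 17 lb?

Filling by ratio: ancient tome + jeweled dagger + ivory figurine + sapphire brooch for 813, with 5 lb left unused.
Dropping ancient tome and jeweled dagger and ivory figurine frees 9 lb; slotting in pearl string (14 lb) lifts the total to 1282 at 17 lb.

1282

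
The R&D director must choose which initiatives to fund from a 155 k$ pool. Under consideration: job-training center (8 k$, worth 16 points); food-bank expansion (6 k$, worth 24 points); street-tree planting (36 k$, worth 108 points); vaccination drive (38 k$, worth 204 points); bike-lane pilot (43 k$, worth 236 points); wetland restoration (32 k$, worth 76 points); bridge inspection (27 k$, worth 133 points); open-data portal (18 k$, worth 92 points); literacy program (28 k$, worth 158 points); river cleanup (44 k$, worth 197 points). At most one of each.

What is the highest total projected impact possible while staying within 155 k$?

823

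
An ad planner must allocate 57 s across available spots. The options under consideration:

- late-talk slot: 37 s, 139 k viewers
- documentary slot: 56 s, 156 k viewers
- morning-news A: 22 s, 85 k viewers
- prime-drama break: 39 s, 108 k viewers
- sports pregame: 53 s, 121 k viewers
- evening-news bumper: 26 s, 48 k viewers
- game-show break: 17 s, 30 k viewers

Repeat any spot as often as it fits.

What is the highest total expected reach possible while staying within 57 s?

By expected reach per s: morning-news A 3.86, late-talk slot 3.76, documentary slot 2.79 lead.
Best packing: 2×morning-news A — 44 s, 170 total.
That's the maximum — no swap from here does better than 170.

170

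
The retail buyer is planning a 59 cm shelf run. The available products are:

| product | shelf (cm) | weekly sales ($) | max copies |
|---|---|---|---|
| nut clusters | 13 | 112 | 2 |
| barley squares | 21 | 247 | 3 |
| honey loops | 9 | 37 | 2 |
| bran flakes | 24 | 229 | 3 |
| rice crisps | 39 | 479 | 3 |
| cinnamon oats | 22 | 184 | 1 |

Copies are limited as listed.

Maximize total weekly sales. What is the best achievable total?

Filling by ratio: nut clusters + rice crisps for 591, with 7 cm left unused.
Replace rice crisps with 2×barley squares: the trade gains 15 net, giving 606 at 55 cm.
No other feasible combination exceeds 606.

606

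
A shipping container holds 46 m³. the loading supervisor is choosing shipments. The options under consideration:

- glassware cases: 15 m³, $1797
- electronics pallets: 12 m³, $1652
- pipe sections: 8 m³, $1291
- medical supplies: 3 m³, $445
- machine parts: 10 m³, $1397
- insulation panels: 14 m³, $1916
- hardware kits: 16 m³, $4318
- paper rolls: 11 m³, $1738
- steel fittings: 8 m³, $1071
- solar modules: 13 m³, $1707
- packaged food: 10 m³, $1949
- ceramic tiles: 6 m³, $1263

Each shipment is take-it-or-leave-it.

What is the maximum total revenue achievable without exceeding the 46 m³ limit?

9713

Filling by ratio: pipe sections + medical supplies + hardware kits + packaged food + ceramic tiles for 9266, with 3 m³ left unused.
The 8 m³ tied up in pipe sections is better spent on paper rolls — total rises to 9713 (46 m³).
The closest alternative, insulation panels + hardware kits + packaged food + ceramic tiles, reaches only 9446.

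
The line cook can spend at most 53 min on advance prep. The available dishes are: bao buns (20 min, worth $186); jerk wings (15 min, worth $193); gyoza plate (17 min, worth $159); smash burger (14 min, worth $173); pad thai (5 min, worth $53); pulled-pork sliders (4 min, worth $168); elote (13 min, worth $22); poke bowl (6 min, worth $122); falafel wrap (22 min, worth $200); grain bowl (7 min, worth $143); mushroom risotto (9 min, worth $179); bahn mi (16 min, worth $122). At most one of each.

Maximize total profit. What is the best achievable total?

888

The ratio heuristic lands on jerk wings + pad thai + pulled-pork sliders + poke bowl + grain bowl + mushroom risotto (858) but leaves 7 min idle.
Dropping grain bowl frees 7 min; slotting in smash burger (14 min) lifts the total to 888 at 53 min.
An exhaustive check of the 4096 subsets confirms 888.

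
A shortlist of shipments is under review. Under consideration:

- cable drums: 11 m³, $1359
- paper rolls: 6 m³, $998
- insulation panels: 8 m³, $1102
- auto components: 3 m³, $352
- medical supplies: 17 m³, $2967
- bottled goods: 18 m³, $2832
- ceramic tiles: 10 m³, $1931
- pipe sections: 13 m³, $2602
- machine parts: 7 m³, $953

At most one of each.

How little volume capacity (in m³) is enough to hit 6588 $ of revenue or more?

37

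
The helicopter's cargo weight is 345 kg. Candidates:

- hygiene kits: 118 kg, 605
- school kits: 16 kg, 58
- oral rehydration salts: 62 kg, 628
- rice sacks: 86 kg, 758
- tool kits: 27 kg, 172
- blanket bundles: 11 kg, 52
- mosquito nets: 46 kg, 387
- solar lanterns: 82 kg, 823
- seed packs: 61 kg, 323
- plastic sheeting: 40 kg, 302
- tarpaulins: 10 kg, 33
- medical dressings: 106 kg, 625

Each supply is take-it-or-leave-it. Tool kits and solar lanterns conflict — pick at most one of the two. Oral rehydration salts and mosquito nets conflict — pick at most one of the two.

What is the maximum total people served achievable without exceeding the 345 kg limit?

2886

Ranking by ratio (people served/kg): oral rehydration salts 10.13, solar lanterns 10.04, rice sacks 8.81.
Taking oral rehydration salts + rice sacks + blanket bundles + solar lanterns + seed packs + plastic sheeting: 342 kg used, 2886 in people served.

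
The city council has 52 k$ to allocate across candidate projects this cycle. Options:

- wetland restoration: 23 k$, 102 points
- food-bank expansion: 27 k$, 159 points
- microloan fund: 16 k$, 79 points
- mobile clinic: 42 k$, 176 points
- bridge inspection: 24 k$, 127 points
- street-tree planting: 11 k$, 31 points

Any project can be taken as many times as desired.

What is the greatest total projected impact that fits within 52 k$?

286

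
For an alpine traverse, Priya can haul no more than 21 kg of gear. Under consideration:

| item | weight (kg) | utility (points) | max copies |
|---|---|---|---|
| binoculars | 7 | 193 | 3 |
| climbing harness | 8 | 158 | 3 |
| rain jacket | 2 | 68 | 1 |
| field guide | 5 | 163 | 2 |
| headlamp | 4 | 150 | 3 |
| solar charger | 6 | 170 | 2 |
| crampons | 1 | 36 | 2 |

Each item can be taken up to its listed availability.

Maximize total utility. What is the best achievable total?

753

Taking rain jacket + field guide + 3×headlamp + 2×crampons: 21 kg used, 753 in utility.
Nothing else within 21 kg beats 753.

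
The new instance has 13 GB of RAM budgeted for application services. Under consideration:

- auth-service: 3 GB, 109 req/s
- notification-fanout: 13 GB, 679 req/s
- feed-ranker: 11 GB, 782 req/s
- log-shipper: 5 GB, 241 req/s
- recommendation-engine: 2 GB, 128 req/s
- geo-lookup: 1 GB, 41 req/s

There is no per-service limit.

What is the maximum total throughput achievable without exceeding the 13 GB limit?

Ranking by ratio (throughput/GB): feed-ranker 71.09, recommendation-engine 64.00, notification-fanout 52.23, log-shipper 48.20.
Feed-ranker + recommendation-engine uses 13 of the 13 GB and totals 910.

910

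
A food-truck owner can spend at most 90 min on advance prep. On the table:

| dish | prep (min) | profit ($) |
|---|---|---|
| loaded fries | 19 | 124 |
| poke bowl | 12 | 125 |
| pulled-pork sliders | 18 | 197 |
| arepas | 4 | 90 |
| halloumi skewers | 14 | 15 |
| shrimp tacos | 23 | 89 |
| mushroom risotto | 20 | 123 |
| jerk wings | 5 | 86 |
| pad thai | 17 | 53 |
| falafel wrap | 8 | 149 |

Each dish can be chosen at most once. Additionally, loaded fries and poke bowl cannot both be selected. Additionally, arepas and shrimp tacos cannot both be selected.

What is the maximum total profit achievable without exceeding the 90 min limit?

Taking poke bowl + pulled-pork sliders + arepas + mushroom risotto + jerk wings + pad thai + falafel wrap: 84 min used, 823 in profit.

823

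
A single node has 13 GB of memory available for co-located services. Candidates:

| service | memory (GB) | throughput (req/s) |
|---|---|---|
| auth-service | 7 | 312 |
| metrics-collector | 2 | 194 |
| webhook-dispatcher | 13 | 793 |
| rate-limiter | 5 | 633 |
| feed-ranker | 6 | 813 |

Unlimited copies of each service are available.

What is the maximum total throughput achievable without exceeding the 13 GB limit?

Filling by ratio: 2×feed-ranker for 1626, with 1 GB left unused.
The 6 GB tied up in feed-ranker is better spent on metrics-collector + rate-limiter — total rises to 1640 (13 GB).

1640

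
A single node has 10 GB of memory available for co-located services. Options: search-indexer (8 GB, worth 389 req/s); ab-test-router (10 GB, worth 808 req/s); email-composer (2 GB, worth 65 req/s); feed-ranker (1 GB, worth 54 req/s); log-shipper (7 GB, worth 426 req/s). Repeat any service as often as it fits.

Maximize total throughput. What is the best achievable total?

808

The ratio ordering already packs tightly: ab-test-router, 10 GB, 808.
That's the maximum — no swap from here does better than 808.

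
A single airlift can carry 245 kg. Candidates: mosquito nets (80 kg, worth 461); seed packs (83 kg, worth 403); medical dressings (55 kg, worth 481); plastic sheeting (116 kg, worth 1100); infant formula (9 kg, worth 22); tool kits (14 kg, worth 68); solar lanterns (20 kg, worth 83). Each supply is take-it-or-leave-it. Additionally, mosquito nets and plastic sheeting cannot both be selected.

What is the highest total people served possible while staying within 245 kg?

1754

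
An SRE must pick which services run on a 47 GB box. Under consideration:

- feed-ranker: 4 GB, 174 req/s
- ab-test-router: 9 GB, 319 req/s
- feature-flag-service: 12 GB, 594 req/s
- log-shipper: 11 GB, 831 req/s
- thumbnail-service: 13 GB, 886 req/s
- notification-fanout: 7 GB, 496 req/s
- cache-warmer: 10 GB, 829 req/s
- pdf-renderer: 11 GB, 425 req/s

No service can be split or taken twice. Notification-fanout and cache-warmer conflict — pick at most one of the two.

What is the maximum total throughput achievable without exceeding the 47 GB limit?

Best packing: feature-flag-service + log-shipper + thumbnail-service + cache-warmer — 46 GB, 3140 total.
The closest alternative, feed-ranker + ab-test-router + log-shipper + thumbnail-service + cache-warmer, reaches only 3039.

3140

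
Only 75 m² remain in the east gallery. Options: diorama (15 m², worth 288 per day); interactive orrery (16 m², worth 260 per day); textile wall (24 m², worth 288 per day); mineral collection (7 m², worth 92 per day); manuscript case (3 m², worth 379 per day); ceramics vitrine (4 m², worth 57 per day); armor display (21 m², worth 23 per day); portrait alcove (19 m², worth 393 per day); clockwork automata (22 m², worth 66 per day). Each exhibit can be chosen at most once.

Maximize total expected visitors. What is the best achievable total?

1497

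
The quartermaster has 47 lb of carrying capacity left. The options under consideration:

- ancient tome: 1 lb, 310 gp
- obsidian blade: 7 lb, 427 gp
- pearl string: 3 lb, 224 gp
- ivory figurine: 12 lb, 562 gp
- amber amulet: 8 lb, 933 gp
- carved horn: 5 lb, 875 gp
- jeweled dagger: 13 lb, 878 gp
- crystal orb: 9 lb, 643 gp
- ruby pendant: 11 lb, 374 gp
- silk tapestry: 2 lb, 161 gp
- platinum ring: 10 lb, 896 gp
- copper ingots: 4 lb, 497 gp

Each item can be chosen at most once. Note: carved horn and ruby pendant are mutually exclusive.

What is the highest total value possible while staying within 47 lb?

4805

Greedy by ratio would take ancient tome + pearl string + amber amulet + carved horn + crystal orb + silk tapestry + platinum ring + copper ingots: 42 lb used, total 4539.
The 2 lb tied up in silk tapestry is better spent on obsidian blade — total rises to 4805 (47 lb).
Next best is ancient tome + pearl string + amber amulet + carved horn + jeweled dagger + silk tapestry + platinum ring + copper ingots at 4774 (46 lb) — short by 31.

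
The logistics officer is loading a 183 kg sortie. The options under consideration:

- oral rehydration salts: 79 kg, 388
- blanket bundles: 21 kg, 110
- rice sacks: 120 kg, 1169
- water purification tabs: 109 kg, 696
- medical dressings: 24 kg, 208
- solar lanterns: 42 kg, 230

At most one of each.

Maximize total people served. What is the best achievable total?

Greedy by ratio would take blanket bundles + rice sacks + medical dressings: 165 kg used, total 1487.
The 24 kg tied up in medical dressings is better spent on solar lanterns — total rises to 1509 (183 kg).
Every other selection either busts 183 kg or fails to beat 1509.

1509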